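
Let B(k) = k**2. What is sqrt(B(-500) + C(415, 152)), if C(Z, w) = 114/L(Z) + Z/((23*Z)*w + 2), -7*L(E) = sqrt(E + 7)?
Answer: sqrt(23428536387202629723030 - 177213004887170196*sqrt(422))/306127662 ≈ 499.96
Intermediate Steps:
L(E) = -sqrt(7 + E)/7 (L(E) = -sqrt(E + 7)/7 = -sqrt(7 + E)/7)
C(Z, w) = -798/sqrt(7 + Z) + Z/(2 + 23*Z*w) (C(Z, w) = 114/((-sqrt(7 + Z)/7)) + Z/((23*Z)*w + 2) = 114*(-7/sqrt(7 + Z)) + Z/(23*Z*w + 2) = -798/sqrt(7 + Z) + Z/(2 + 23*Z*w))
sqrt(B(-500) + C(415, 152)) = sqrt((-500)**2 + (-1596 + 415*sqrt(7 + 415) - 18354*415*152)/((2 + 23*415*152)*sqrt(7 + 415))) = sqrt(250000 + (-1596 + 415*sqrt(422) - 1157770320)/((2 + 1450840)*sqrt(422))) = sqrt(250000 + (sqrt(422)/422)*(-1157771916 + 415*sqrt(422))/1450842) = sqrt(250000 + sqrt(422)*(-1157771916 + 415*sqrt(422))/612255324)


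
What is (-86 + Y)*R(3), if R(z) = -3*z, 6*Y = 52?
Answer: 696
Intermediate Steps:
Y = 26/3 (Y = (⅙)*52 = 26/3 ≈ 8.6667)
(-86 + Y)*R(3) = (-86 + 26/3)*(-3*3) = -232/3*(-9) = 696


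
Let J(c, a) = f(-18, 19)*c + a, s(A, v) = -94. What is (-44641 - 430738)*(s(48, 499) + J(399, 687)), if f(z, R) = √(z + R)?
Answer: -471575968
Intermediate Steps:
f(z, R) = √(R + z)
J(c, a) = a + c (J(c, a) = √(19 - 18)*c + a = √1*c + a = 1*c + a = c + a = a + c)
(-44641 - 430738)*(s(48, 499) + J(399, 687)) = (-44641 - 430738)*(-94 + (687 + 399)) = -475379*(-94 + 1086) = -475379*992 = -471575968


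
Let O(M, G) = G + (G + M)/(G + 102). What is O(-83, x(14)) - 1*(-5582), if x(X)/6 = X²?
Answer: 8637817/1278 ≈ 6758.9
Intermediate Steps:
x(X) = 6*X²
O(M, G) = G + (G + M)/(102 + G)
O(-83, x(14)) - 1*(-5582) = (-83 + (6*14²)² + 103*(6*14²))/(102 + 6*14²) - 1*(-5582) = (-83 + (6*196)² + 103*(6*196))/(102 + 6*196) + 5582 = (-83 + 1176² + 103*1176)/(102 + 1176) + 5582 = (-83 + 1382976 + 121128)/1278 + 5582 = (1/1278)*1504021 + 5582 = 1504021/1278 + 5582 = 8637817/1278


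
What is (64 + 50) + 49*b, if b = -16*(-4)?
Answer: 3250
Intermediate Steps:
b = 64
(64 + 50) + 49*b = (64 + 50) + 49*64 = 114 + 3136 = 3250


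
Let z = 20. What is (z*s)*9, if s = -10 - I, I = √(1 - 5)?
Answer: -1800 - 360*I ≈ -1800.0 - 360.0*I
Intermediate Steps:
I = 2*I (I = √(-4) = 2*I ≈ 2.0*I)
s = -10 - 2*I ≈ -10.0 - 2.0*I
(z*s)*9 = (20*(-10 - 2*I))*9 = (-200 - 40*I)*9 = -1800 - 360*I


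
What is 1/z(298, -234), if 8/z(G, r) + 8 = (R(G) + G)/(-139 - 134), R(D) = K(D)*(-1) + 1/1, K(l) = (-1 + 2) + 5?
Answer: -2477/2184 ≈ -1.1342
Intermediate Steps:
K(l) = 6 (K(l) = 1 + 5 = 6)
R(D) = -5 (R(D) = 6*(-1) + 1/1 = -6 + 1 = -5)
z(G, r) = 8/(-2179/273 - G/273) (z(G, r) = 8/(-8 + (-5 + G)/(-139 - 134)) = 8/(-8 + (-5 + G)/(-273)) = 8/(-8 + (-5 + G)*(-1/273)) = 8/(-8 + (5/273 - G/273)) = 8/(-2179/273 - G/273))
1/z(298, -234) = 1/(-2184/(2179 + 298)) = 1/(-2184/2477) = -2477/2184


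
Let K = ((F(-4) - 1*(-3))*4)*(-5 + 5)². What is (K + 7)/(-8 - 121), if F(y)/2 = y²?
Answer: -7/129 ≈ -0.054264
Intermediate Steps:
F(y) = 2*y²
K = 0 (K = ((2*(-4)² - 1*(-3))*4)*(-5 + 5)² = ((2*16 + 3)*4)*0² = ((32 + 3)*4)*0 = (35*4)*0 = 140*0 = 0)
(K + 7)/(-8 - 121) = (0 + 7)/(-8 - 121) = 7/(-129) = 7*(-1/129) = -7/129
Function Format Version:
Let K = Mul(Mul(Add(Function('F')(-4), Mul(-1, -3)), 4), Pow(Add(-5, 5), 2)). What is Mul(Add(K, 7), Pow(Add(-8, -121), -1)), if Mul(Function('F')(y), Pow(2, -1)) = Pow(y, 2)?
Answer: Rational(-7, 129) ≈ -0.054264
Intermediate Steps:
Function('F')(y) = Mul(2, Pow(y, 2))
K = 0 (K = Mul(Mul(Add(Mul(2, Pow(-4, 2)), Mul(-1, -3)), 4), Pow(Add(-5, 5), 2)) = Mul(Mul(Add(Mul(2, 16), 3), 4), Pow(0, 2)) = Mul(Mul(Add(32, 3), 4), 0) = Mul(Mul(35, 4), 0) = Mul(140, 0) = 0)
Mul(Add(K, 7), Pow(Add(-8, -121), -1)) = Mul(Add(0, 7), Pow(Add(-8, -121), -1)) = Mul(7, Pow(-129, -1)) = Mul(7, Rational(-1, 129)) = Rational(-7, 129)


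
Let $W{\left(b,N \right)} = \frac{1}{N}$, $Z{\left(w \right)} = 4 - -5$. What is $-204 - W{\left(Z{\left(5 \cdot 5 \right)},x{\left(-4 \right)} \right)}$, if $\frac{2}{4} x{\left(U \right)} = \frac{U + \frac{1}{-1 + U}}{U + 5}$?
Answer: $- \frac{8563}{42} \approx -203.88$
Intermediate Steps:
$Z{\left(w \right)} = 9$ ($Z{\left(w \right)} = 4 + 5 = 9$)
$x{\left(U \right)} = \frac{2 \left(U + \frac{1}{-1 + U}\right)}{5 + U}$ ($x{\left(U \right)} = 2 \frac{U + \frac{1}{-1 + U}}{U + 5} = 2 \frac{U + \frac{1}{-1 + U}}{5 + U} = \frac{2 \left(U + \frac{1}{-1 + U}\right)}{5 + U}$)
$-204 - W{\left(Z{\left(5 \cdot 5 \right)},x{\left(-4 \right)} \right)} = -204 - \frac{1}{2 \frac{1}{-5 + \left(-4\right)^{2} + 4 \left(-4\right)} \left(1 + \left(-4\right)^{2} - -4\right)} = -204 - \frac{1}{2 \frac{1}{-5 + 16 - 16} \left(1 + 16 + 4\right)} = -204 - \frac{1}{2 \frac{1}{-5} \cdot 21} = -204 - \frac{1}{2 \left(- \frac{1}{5}\right) 21} = -204 - \frac{1}{- \frac{42}{5}} = -204 - - \frac{5}{42} = -204 + \frac{5}{42} = - \frac{8563}{42}$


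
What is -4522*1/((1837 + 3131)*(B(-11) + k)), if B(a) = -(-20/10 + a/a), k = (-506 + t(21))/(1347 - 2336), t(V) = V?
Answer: -97223/159192 ≈ -0.61073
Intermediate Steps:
k = 485/989 (k = (-506 + 21)/(1347 - 2336) = -485/(-989) = -485*(-1/989) = 485/989 ≈ 0.49039)
B(a) = 1 (B(a) = -(-20*⅒ + 1) = -(-2 + 1) = -1*(-1) = 1)
-4522*1/((1837 + 3131)*(B(-11) + k)) = -4522*1/((1 + 485/989)*(1837 + 3131)) = -4522/((1474/989)*4968) = -4522/318384/43 = -4522*43/318384 = -97223/159192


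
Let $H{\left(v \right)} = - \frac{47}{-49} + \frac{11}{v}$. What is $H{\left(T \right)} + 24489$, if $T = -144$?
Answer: $\frac{172800613}{7056} \approx 24490.0$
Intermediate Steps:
$H{\left(v \right)} = \frac{47}{49} + \frac{11}{v}$ ($H{\left(v \right)} = \left(-47\right) \left(- \frac{1}{49}\right) + \frac{11}{v} = \frac{47}{49} + \frac{11}{v}$)
$H{\left(T \right)} + 24489 = \left(\frac{47}{49} + \frac{11}{-144}\right) + 24489 = \left(\frac{47}{49} + 11 \left(- \frac{1}{144}\right)\right) + 24489 = \left(\frac{47}{49} - \frac{11}{144}\right) + 24489 = \frac{6229}{7056} + 24489 = \frac{172800613}{7056}$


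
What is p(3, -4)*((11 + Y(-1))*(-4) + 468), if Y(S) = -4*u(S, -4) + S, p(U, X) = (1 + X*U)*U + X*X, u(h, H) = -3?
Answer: -6460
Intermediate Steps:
p(U, X) = X² + U*(1 + U*X) (p(U, X) = (1 + U*X)*U + X² = U*(1 + U*X) + X² = X² + U*(1 + U*X))
Y(S) = 12 + S (Y(S) = -4*(-3) + S = 12 + S)
p(3, -4)*((11 + Y(-1))*(-4) + 468) = (3 + (-4)² - 4*3²)*((11 + (12 - 1))*(-4) + 468) = (3 + 16 - 4*9)*((11 + 11)*(-4) + 468) = (3 + 16 - 36)*(22*(-4) + 468) = -17*(-88 + 468) = -17*380 = -6460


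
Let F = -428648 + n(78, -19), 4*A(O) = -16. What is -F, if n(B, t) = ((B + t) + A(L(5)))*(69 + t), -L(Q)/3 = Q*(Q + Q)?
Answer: 425898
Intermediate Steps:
L(Q) = -6*Q² (L(Q) = -3*Q*(Q + Q) = -3*Q*2*Q = -6*Q²)
A(O) = -4 (A(O) = (¼)*(-16) = -4)
n(B, t) = (69 + t)*(-4 + B + t) (n(B, t) = ((B + t) - 4)*(69 + t) = (-4 + B + t)*(69 + t) = (69 + t)*(-4 + B + t))
F = -425898 (F = -428648 + (-276 + (-19)² + 65*(-19) + 69*78 + 78*(-19)) = -428648 + (-276 + 361 - 1235 + 5382 - 1482) = -428648 + 2750 = -425898)
-F = -1*(-425898) = 425898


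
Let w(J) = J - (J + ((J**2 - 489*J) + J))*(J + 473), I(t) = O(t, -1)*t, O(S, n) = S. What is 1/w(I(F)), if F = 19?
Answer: 1/37935685 ≈ 2.6360e-8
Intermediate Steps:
I(t) = t**2 (I(t) = t*t = t**2)
w(J) = J - (473 + J)*(J**2 - 487*J) (w(J) = J - (J + (J**2 - 488*J))*(473 + J) = J - (J**2 - 487*J)*(473 + J) = J - (473 + J)*(J**2 - 487*J))
1/w(I(F)) = 1/(19**2*(230352 - (19**2)**2 + 14*19**2)) = 1/(361*(230352 - 1*361**2 + 14*361)) = 1/(361*(230352 - 1*130321 + 5054)) = 1/(361*(230352 - 130321 + 5054)) = 1/(361*105085) = 1/37935685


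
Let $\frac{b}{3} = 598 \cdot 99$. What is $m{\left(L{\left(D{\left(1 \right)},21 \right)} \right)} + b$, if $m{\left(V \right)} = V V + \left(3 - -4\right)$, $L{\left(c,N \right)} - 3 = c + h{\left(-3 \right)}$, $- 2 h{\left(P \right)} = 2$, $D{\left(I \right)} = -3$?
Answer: $177614$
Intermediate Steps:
$h{\left(P \right)} = -1$ ($h{\left(P \right)} = \left(- \frac{1}{2}\right) 2 = -1$)
$L{\left(c,N \right)} = 2 + c$ ($L{\left(c,N \right)} = 3 + \left(c - 1\right) = 3 + \left(-1 + c\right) = 2 + c$)
$b = 177606$ ($b = 3 \cdot 598 \cdot 99 = 3 \cdot 59202 = 177606$)
$m{\left(V \right)} = 7 + V^{2}$ ($m{\left(V \right)} = V^{2} + \left(3 + 4\right) = V^{2} + 7 = 7 + V^{2}$)
$m{\left(L{\left(D{\left(1 \right)},21 \right)} \right)} + b = \left(7 + \left(2 - 3\right)^{2}\right) + 177606 = \left(7 + \left(-1\right)^{2}\right) + 177606 = \left(7 + 1\right) + 177606 = 8 + 177606 = 177614$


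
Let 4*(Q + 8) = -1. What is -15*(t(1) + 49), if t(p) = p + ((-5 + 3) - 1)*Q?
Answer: -4485/4 ≈ -1121.3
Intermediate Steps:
Q = -33/4 (Q = -8 + (1/4)*(-1) = -8 - 1/4 = -33/4 ≈ -8.2500)
t(p) = 99/4 + p (t(p) = p + ((-5 + 3) - 1)*(-33/4) = p + (-2 - 1)*(-33/4) = p - 3*(-33/4) = p + 99/4 = 99/4 + p)
-15*(t(1) + 49) = -15*((99/4 + 1) + 49) = -15*(103/4 + 49) = -15*299/4 = -4485/4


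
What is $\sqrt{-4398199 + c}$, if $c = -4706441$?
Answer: $16 i \sqrt{35565} \approx 3017.4 i$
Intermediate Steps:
$\sqrt{-4398199 + c} = \sqrt{-4398199 - 4706441} = \sqrt{-9104640} = 16 i \sqrt{35565}$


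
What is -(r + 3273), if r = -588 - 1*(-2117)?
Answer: -4802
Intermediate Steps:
r = 1529 (r = -588 + 2117 = 1529)
-(r + 3273) = -(1529 + 3273) = -1*4802 = -4802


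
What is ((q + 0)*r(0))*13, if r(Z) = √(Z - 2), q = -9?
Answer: -117*I*√2 ≈ -165.46*I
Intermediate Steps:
r(Z) = √(-2 + Z)
((q + 0)*r(0))*13 = ((-9 + 0)*√(-2 + 0))*13 = -9*I*√2*13 = -117*I*√2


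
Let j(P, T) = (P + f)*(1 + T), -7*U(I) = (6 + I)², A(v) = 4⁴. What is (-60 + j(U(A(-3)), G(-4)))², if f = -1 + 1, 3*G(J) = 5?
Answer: 302953369744/441 ≈ 6.8697e+8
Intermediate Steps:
G(J) = 5/3 (G(J) = (⅓)*5 = 5/3)
A(v) = 256
f = 0
U(I) = -(6 + I)²/7
j(P, T) = P*(1 + T) (j(P, T) = (P + 0)*(1 + T) = P*(1 + T))
(-60 + j(U(A(-3)), G(-4)))² = (-60 + (-(6 + 256)²/7)*(1 + 5/3))² = (-60 - ⅐*262²*(8/3))² = (-60 - ⅐*68644*(8/3))² = (-60 - 68644/7*8/3)² = (-60 - 549152/21)² = (-550412/21)² = 302953369744/441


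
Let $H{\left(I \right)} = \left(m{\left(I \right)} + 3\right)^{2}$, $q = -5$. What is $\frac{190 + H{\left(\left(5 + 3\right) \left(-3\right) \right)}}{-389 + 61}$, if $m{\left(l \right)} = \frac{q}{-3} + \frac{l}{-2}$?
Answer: $- \frac{2105}{1476} \approx -1.4262$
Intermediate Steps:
$m{\left(l \right)} = \frac{5}{3} - \frac{l}{2}$ ($m{\left(l \right)} = - \frac{5}{-3} + \frac{l}{-2} = \left(-5\right) \left(- \frac{1}{3}\right) + l \left(- \frac{1}{2}\right) = \frac{5}{3} - \frac{l}{2}$)
$H{\left(I \right)} = \left(\frac{14}{3} - \frac{I}{2}\right)^{2}$ ($H{\left(I \right)} = \left(\left(\frac{5}{3} - \frac{I}{2}\right) + 3\right)^{2} = \left(\frac{14}{3} - \frac{I}{2}\right)^{2}$)
$\frac{190 + H{\left(\left(5 + 3\right) \left(-3\right) \right)}}{-389 + 61} = \frac{190 + \frac{\left(-28 + 3 \left(5 + 3\right) \left(-3\right)\right)^{2}}{36}}{-389 + 61} = \frac{190 + \frac{\left(-28 + 3 \cdot 8 \left(-3\right)\right)^{2}}{36}}{-328} = \left(190 + \frac{\left(-28 + 3 \left(-24\right)\right)^{2}}{36}\right) \left(- \frac{1}{328}\right) = \left(190 + \frac{\left(-28 - 72\right)^{2}}{36}\right) \left(- \frac{1}{328}\right) = \left(190 + \frac{\left(-100\right)^{2}}{36}\right) \left(- \frac{1}{328}\right) = \left(190 + \frac{1}{36} \cdot 10000\right) \left(- \frac{1}{328}\right) = \left(190 + \frac{2500}{9}\right) \left(- \frac{1}{328}\right) = \frac{4210}{9} \left(- \frac{1}{328}\right) = - \frac{2105}{1476}$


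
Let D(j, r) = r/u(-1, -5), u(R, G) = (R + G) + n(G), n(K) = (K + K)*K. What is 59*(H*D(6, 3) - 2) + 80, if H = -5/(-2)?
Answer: -2459/88 ≈ -27.943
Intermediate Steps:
n(K) = 2*K**2 (n(K) = (2*K)*K = 2*K**2)
u(R, G) = G + R + 2*G**2 (u(R, G) = (R + G) + 2*G**2 = (G + R) + 2*G**2 = G + R + 2*G**2)
D(j, r) = r/44 (D(j, r) = r/(-5 - 1 + 2*(-5)**2) = r/(-5 - 1 + 2*25) = r/(-5 - 1 + 50) = r/44)
H = 5/2 (H = -5*(-1/2) = 5/2 ≈ 2.5000)
59*(H*D(6, 3) - 2) + 80 = 59*(5*((1/44)*3)/2 - 2) + 80 = 59*((5/2)*(3/44) - 2) + 80 = 59*(15/88 - 2) + 80 = 59*(-161/88) + 80 = -9499/88 + 80 = -2459/88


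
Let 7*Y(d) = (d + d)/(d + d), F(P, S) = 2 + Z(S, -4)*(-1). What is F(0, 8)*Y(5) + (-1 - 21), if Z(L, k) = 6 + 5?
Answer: -163/7 ≈ -23.286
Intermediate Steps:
Z(L, k) = 11
F(P, S) = -9 (F(P, S) = 2 + 11*(-1) = 2 - 11 = -9)
Y(d) = ⅐ (Y(d) = ((d + d)/(d + d))/7 = ((2*d)/((2*d)))/7 = ((2*d)*(1/(2*d)))/7 = (⅐)*1 = ⅐)
F(0, 8)*Y(5) + (-1 - 21) = -9*⅐ + (-1 - 21) = -9/7 - 22 = -163/7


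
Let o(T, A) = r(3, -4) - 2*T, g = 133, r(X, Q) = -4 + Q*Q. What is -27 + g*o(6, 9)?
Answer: -27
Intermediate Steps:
r(X, Q) = -4 + Q²
o(T, A) = 12 - 2*T (o(T, A) = (-4 + (-4)²) - 2*T = (-4 + 16) - 2*T = 12 - 2*T)
-27 + g*o(6, 9) = -27 + 133*(12 - 2*6) = -27 + 133*(12 - 12) = -27 + 133*0 = -27 + 0 = -27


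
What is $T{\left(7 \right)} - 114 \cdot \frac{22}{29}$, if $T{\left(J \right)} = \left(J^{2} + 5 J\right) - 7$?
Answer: $- \frac{275}{29} \approx -9.4828$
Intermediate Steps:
$T{\left(J \right)} = -7 + J^{2} + 5 J$
$T{\left(7 \right)} - 114 \cdot \frac{22}{29} = \left(-7 + 7^{2} + 5 \cdot 7\right) - 114 \cdot \frac{22}{29} = \left(-7 + 49 + 35\right) - 114 \cdot 22 \cdot \frac{1}{29} = 77 - \frac{2508}{29} = - \frac{275}{29}$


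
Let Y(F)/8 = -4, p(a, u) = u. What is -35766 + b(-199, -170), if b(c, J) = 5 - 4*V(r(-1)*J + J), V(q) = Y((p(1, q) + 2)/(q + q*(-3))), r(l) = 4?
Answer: -35633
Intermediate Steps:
Y(F) = -32 (Y(F) = 8*(-4) = -32)
V(q) = -32
b(c, J) = 133 (b(c, J) = 5 - 4*(-32) = 5 + 128 = 133)
-35766 + b(-199, -170) = -35766 + 133 = -35633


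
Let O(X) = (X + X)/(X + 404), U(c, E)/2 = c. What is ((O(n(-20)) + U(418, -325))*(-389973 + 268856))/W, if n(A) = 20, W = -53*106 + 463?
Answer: 5367057621/273215 ≈ 19644.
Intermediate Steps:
U(c, E) = 2*c
W = -5155 (W = -5618 + 463 = -5155)
O(X) = 2*X/(404 + X) (O(X) = (2*X)/(404 + X) = 2*X/(404 + X))
((O(n(-20)) + U(418, -325))*(-389973 + 268856))/W = ((2*20/(404 + 20) + 2*418)*(-389973 + 268856))/(-5155) = ((2*20/424 + 836)*(-121117))*(-1/5155) = ((2*20*(1/424) + 836)*(-121117))*(-1/5155) = ((5/53 + 836)*(-121117))*(-1/5155) = ((44313/53)*(-121117))*(-1/5155) = -5367057621/53*(-1/5155) = 5367057621/273215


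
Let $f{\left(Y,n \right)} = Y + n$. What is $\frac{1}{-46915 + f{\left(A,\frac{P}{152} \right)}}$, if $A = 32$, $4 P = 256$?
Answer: $- \frac{19}{890769} \approx -2.133 \cdot 10^{-5}$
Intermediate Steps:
$P = 64$ ($P = \frac{1}{4} \cdot 256 = 64$)
$\frac{1}{-46915 + f{\left(A,\frac{P}{152} \right)}} = \frac{1}{-46915 + \left(32 + \frac{64}{152}\right)} = \frac{1}{-46915 + \left(32 + 64 \cdot \frac{1}{152}\right)} = \frac{1}{-46915 + \left(32 + \frac{8}{19}\right)} = \frac{1}{-46915 + \frac{616}{19}} = \frac{1}{- \frac{890769}{19}} = - \frac{19}{890769}$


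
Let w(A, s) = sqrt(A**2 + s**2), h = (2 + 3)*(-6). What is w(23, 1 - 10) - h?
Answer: 30 + sqrt(610) ≈ 54.698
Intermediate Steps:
h = -30 (h = 5*(-6) = -30)
w(23, 1 - 10) - h = sqrt(23**2 + (1 - 10)**2) - 1*(-30) = sqrt(529 + (-9)**2) + 30 = sqrt(529 + 81) + 30 = sqrt(610) + 30 = 30 + sqrt(610)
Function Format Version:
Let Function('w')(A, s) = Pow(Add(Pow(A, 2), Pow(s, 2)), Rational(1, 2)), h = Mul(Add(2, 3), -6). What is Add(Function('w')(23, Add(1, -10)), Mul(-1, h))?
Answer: Add(30, Pow(610, Rational(1, 2))) ≈ 54.698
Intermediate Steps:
h = -30 (h = Mul(5, -6) = -30)
Add(Function('w')(23, Add(1, -10)), Mul(-1, h)) = Add(Pow(Add(Pow(23, 2), Pow(Add(1, -10), 2)), Rational(1, 2)), Mul(-1, -30)) = Add(Pow(Add(529, Pow(-9, 2)), Rational(1, 2)), 30) = Add(Pow(Add(529, 81), Rational(1, 2)), 30) = Add(Pow(610, Rational(1, 2)), 30) = Add(30, Pow(610, Rational(1, 2)))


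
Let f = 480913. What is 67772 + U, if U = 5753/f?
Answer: 32592441589/480913 ≈ 67772.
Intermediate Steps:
U = 5753/480913 ≈ 0.011963
67772 + U = 67772 + 5753/480913 = 32592441589/480913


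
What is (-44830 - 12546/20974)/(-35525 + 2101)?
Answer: 470138483/350517488 ≈ 1.3413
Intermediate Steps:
(-44830 - 12546/20974)/(-35525 + 2101) = (-44830 - 12546*1/20974)/(-33424) = (-44830 - 6273/10487)*(-1/33424) = -470138483/10487*(-1/33424) = 470138483/350517488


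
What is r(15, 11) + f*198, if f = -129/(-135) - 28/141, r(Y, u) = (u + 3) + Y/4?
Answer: 157573/940 ≈ 167.63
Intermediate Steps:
r(Y, u) = 3 + u + Y/4 (r(Y, u) = (3 + u) + Y*(¼) = (3 + u) + Y/4 = 3 + u + Y/4)
f = 1601/2115 (f = -129*(-1/135) - 28*1/141 = 43/45 - 28/141 = 1601/2115 ≈ 0.75697)
r(15, 11) + f*198 = (3 + 11 + (¼)*15) + (1601/2115)*198 = (3 + 11 + 15/4) + 35222/235 = 71/4 + 35222/235 = 157573/940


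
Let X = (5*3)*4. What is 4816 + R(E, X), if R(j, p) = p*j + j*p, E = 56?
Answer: 11536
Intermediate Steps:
X = 60 (X = 15*4 = 60)
R(j, p) = 2*j*p (R(j, p) = j*p + j*p = 2*j*p)
4816 + R(E, X) = 4816 + 2*56*60 = 4816 + 6720 = 11536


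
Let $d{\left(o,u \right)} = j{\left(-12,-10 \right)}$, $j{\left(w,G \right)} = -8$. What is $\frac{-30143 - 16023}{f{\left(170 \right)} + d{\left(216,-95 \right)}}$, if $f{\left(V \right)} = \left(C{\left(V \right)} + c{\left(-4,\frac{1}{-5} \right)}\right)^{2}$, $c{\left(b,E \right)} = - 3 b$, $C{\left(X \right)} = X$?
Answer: $- \frac{23083}{16558} \approx -1.3941$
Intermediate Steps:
$d{\left(o,u \right)} = -8$
$f{\left(V \right)} = \left(12 + V\right)^{2}$ ($f{\left(V \right)} = \left(V - -12\right)^{2} = \left(V + 12\right)^{2} = \left(12 + V\right)^{2}$)
$\frac{-30143 - 16023}{f{\left(170 \right)} + d{\left(216,-95 \right)}} = \frac{-30143 - 16023}{\left(12 + 170\right)^{2} - 8} = - \frac{46166}{182^{2} - 8} = - \frac{46166}{33124 - 8} = - \frac{46166}{33116} = \left(-46166\right) \frac{1}{33116} = - \frac{23083}{16558}$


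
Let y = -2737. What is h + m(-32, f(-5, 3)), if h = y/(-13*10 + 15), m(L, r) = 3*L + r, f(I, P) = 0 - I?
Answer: -336/5 ≈ -67.200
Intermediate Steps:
f(I, P) = -I
m(L, r) = r + 3*L
h = 119/5 (h = -2737/(-13*10 + 15) = -2737/(-130 + 15) = -2737/(-115) = -2737*(-1/115) = 119/5 ≈ 23.800)
h + m(-32, f(-5, 3)) = 119/5 + (-1*(-5) + 3*(-32)) = 119/5 + (5 - 96) = 119/5 - 91 = -336/5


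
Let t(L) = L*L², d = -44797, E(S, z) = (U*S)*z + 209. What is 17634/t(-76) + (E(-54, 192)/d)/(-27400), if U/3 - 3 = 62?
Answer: -1408253158561/33675983480800 ≈ -0.041818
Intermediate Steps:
U = 195 (U = 9 + 3*62 = 9 + 186 = 195)
E(S, z) = 209 + 195*S*z (E(S, z) = (195*S)*z + 209 = 195*S*z + 209 = 209 + 195*S*z)
t(L) = L³
17634/t(-76) + (E(-54, 192)/d)/(-27400) = 17634/((-76)³) + ((209 + 195*(-54)*192)/(-44797))/(-27400) = 17634/(-438976) + ((209 - 2021760)*(-1/44797))*(-1/27400) = 17634*(-1/438976) - 2021551*(-1/44797)*(-1/27400) = -8817/219488 + (2021551/44797)*(-1/27400) = -8817/219488 - 2021551/1227437800 = -1408253158561/33675983480800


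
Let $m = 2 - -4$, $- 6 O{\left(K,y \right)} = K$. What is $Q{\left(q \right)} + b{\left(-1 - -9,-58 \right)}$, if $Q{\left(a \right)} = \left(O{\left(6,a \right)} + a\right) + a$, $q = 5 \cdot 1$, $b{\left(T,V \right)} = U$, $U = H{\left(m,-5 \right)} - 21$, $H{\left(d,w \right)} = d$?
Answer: $-6$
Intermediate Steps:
$O{\left(K,y \right)} = - \frac{K}{6}$
$m = 6$ ($m = 2 + 4 = 6$)
$U = -15$ ($U = 6 - 21 = -15$)
$b{\left(T,V \right)} = -15$
$q = 5$
$Q{\left(a \right)} = -1 + 2 a$ ($Q{\left(a \right)} = \left(\left(- \frac{1}{6}\right) 6 + a\right) + a = \left(-1 + a\right) + a = -1 + 2 a$)
$Q{\left(q \right)} + b{\left(-1 - -9,-58 \right)} = \left(-1 + 2 \cdot 5\right) - 15 = \left(-1 + 10\right) - 15 = 9 - 15 = -6$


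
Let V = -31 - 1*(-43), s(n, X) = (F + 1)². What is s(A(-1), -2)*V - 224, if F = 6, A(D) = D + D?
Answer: 364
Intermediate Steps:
A(D) = 2*D
s(n, X) = 49 (s(n, X) = (6 + 1)² = 7² = 49)
V = 12 (V = -31 + 43 = 12)
s(A(-1), -2)*V - 224 = 49*12 - 224 = 588 - 224 = 364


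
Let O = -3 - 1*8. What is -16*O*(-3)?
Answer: -528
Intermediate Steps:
O = -11 (O = -3 - 8 = -11)
-16*O*(-3) = -16*(-11)*(-3) = 176*(-3) = -528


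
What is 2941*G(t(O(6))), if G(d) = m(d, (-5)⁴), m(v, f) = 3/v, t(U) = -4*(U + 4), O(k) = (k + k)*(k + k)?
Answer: -8823/592 ≈ -14.904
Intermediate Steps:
O(k) = 4*k² (O(k) = (2*k)*(2*k) = 4*k²)
t(U) = -16 - 4*U (t(U) = -4*(4 + U) = -16 - 4*U)
G(d) = 3/d
2941*G(t(O(6))) = 2941*(3/(-16 - 16*6²)) = 2941*(3/(-16 - 16*36)) = 2941*(3/(-16 - 4*144)) = 2941*(3/(-16 - 576)) = 2941*(3/(-592)) = 2941*(3*(-1/592)) = 2941*(-3/592) = -8823/592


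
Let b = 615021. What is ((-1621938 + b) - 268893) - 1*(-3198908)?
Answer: 1923098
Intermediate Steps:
((-1621938 + b) - 268893) - 1*(-3198908) = ((-1621938 + 615021) - 268893) - 1*(-3198908) = (-1006917 - 268893) + 3198908 = -1275810 + 3198908 = 1923098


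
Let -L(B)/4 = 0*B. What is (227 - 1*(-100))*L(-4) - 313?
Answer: -313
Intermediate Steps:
L(B) = 0 (L(B) = -0*B = -4*0 = 0)
(227 - 1*(-100))*L(-4) - 313 = (227 - 1*(-100))*0 - 313 = (227 + 100)*0 - 313 = 327*0 - 313 = 0 - 313 = -313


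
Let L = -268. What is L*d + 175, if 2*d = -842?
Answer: 113003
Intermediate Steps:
d = -421 (d = (½)*(-842) = -421)
L*d + 175 = -268*(-421) + 175 = 112828 + 175 = 113003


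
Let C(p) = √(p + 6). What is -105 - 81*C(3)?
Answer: -348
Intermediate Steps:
C(p) = √(6 + p)
-105 - 81*C(3) = -105 - 81*√(6 + 3) = -105 - 81*√9 = -105 - 81*3 = -105 - 243 = -348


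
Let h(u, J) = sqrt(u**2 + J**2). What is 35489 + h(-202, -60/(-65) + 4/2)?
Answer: 35489 + 2*sqrt(1724330)/13 ≈ 35691.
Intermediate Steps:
h(u, J) = sqrt(J**2 + u**2)
35489 + h(-202, -60/(-65) + 4/2) = 35489 + sqrt((-60/(-65) + 4/2)**2 + (-202)**2) = 35489 + sqrt((-60*(-1/65) + 4*(1/2))**2 + 40804) = 35489 + sqrt((12/13 + 2)**2 + 40804) = 35489 + sqrt((38/13)**2 + 40804) = 35489 + sqrt(1444/169 + 40804) = 35489 + sqrt(6897320/169) = 35489 + 2*sqrt(1724330)/13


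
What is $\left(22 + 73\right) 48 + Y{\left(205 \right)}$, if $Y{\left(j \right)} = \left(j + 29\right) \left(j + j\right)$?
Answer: $100500$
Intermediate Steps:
$Y{\left(j \right)} = 2 j \left(29 + j\right)$ ($Y{\left(j \right)} = \left(29 + j\right) 2 j = 2 j \left(29 + j\right)$)
$\left(22 + 73\right) 48 + Y{\left(205 \right)} = \left(22 + 73\right) 48 + 2 \cdot 205 \left(29 + 205\right) = 95 \cdot 48 + 2 \cdot 205 \cdot 234 = 4560 + 95940 = 100500$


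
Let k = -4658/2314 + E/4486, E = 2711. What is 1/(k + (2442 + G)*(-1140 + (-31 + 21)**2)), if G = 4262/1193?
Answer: -6192030286/15748790108898971 ≈ -3.9318e-7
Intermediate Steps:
G = 4262/1193 (G = 4262*(1/1193) = 4262/1193 ≈ 3.5725)
k = -7311267/5190302 (k = -4658/2314 + 2711/4486 = -4658*1/2314 + 2711*(1/4486) = -2329/1157 + 2711/4486 = -7311267/5190302 ≈ -1.4086)
1/(k + (2442 + G)*(-1140 + (-31 + 21)**2)) = 1/(-7311267/5190302 + (2442 + 4262/1193)*(-1140 + (-31 + 21)**2)) = 1/(-7311267/5190302 + 2917568*(-1140 + (-10)**2)/1193) = 1/(-7311267/5190302 + 2917568*(-1140 + 100)/1193) = 1/(-7311267/5190302 + (2917568/1193)*(-1040)) = 1/(-7311267/5190302 - 3034270720/1193) = 1/(-15748790108898971/6192030286) = -6192030286/15748790108898971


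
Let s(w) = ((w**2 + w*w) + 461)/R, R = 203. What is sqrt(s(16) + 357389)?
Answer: 2*sqrt(75142045)/29 ≈ 597.82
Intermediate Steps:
s(w) = 461/203 + 2*w**2/203 (s(w) = ((w**2 + w*w) + 461)/203 = ((w**2 + w**2) + 461)*(1/203) = (2*w**2 + 461)*(1/203) = (461 + 2*w**2)*(1/203) = 461/203 + 2*w**2/203)
sqrt(s(16) + 357389) = sqrt((461/203 + (2/203)*16**2) + 357389) = sqrt((461/203 + (2/203)*256) + 357389) = sqrt((461/203 + 512/203) + 357389) = sqrt(139/29 + 357389) = sqrt(10364420/29) = 2*sqrt(75142045)/29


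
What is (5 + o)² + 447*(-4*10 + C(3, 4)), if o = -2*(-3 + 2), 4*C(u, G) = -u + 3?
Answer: -17831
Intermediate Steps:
C(u, G) = ¾ - u/4 (C(u, G) = (-u + 3)/4 = (3 - u)/4 = ¾ - u/4)
o = 2 (o = -2*(-1) = 2)
(5 + o)² + 447*(-4*10 + C(3, 4)) = (5 + 2)² + 447*(-4*10 + (¾ - ¼*3)) = 7² + 447*(-40 + (¾ - ¾)) = 49 + 447*(-40 + 0) = 49 + 447*(-40) = 49 - 17880 = -17831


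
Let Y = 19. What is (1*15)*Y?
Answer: 285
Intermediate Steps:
(1*15)*Y = (1*15)*19 = 15*19 = 285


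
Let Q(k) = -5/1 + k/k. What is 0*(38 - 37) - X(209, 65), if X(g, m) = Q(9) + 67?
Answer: -63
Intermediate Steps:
Q(k) = -4 (Q(k) = -5*1 + 1 = -5 + 1 = -4)
X(g, m) = 63 (X(g, m) = -4 + 67 = 63)
0*(38 - 37) - X(209, 65) = 0*(38 - 37) - 1*63 = 0*1 - 63 = 0 - 63 = -63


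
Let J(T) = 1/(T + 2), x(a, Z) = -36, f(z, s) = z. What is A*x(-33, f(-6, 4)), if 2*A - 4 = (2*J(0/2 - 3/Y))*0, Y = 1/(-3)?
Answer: -72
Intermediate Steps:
Y = -⅓ ≈ -0.33333
J(T) = 1/(2 + T)
A = 2 (A = 2 + ((2/(2 + (0/2 - 3/(-⅓))))*0)/2 = 2 + ((2/(2 + (0*(½) - 3*(-3))))*0)/2 = 2 + ((2/(2 + (0 + 9)))*0)/2 = 2 + ((2/(2 + 9))*0)/2 = 2 + ((2/11)*0)/2 = 2 + (½)*0 = 2 + 0 = 2)
A*x(-33, f(-6, 4)) = 2*(-36) = -72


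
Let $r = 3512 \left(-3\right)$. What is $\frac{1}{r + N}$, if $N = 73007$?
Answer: $\frac{1}{62471} \approx 1.6007 \cdot 10^{-5}$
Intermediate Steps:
$r = -10536$
$\frac{1}{r + N} = \frac{1}{-10536 + 73007} = \frac{1}{62471}$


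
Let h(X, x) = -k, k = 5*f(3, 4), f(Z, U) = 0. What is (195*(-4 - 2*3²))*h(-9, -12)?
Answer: 0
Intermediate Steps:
k = 0 (k = 5*0 = 0)
h(X, x) = 0 (h(X, x) = -1*0 = 0)
(195*(-4 - 2*3²))*h(-9, -12) = (195*(-4 - 2*3²))*0 = (195*(-4 - 2*9))*0 = (195*(-4 - 18))*0 = (195*(-22))*0 = -4290*0 = 0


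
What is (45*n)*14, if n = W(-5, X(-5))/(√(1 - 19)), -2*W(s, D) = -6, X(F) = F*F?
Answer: -315*I*√2 ≈ -445.48*I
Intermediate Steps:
X(F) = F²
W(s, D) = 3 (W(s, D) = -½*(-6) = 3)
n = -I*√2/2 (n = 3/(√(1 - 19)) = 3/(√(-18)) = 3/((3*I*√2)) = 3*(-I*√2/6) = -I*√2/2 ≈ -0.70711*I)
(45*n)*14 = (45*(-I*√2/2))*14 = -45*I*√2/2*14 = -315*I*√2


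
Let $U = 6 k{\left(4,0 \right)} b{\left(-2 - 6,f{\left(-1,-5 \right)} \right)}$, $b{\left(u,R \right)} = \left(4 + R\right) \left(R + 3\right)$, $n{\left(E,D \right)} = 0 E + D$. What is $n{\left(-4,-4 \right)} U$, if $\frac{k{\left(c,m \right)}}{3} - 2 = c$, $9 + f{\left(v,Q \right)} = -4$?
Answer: $-38880$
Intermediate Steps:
$f{\left(v,Q \right)} = -13$ ($f{\left(v,Q \right)} = -9 - 4 = -13$)
$n{\left(E,D \right)} = D$ ($n{\left(E,D \right)} = 0 + D = D$)
$k{\left(c,m \right)} = 6 + 3 c$
$b{\left(u,R \right)} = \left(3 + R\right) \left(4 + R\right)$ ($b{\left(u,R \right)} = \left(4 + R\right) \left(3 + R\right) = \left(3 + R\right) \left(4 + R\right)$)
$U = 9720$ ($U = 6 \left(6 + 3 \cdot 4\right) \left(12 + \left(-13\right)^{2} + 7 \left(-13\right)\right) = 6 \left(6 + 12\right) \left(12 + 169 - 91\right) = 6 \cdot 18 \cdot 90 = 108 \cdot 90 = 9720$)
$n{\left(-4,-4 \right)} U = \left(-4\right) 9720 = -38880$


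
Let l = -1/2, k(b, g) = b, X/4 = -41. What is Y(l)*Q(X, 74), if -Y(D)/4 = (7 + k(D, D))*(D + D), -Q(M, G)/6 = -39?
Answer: 6084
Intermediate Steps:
X = -164 (X = 4*(-41) = -164)
Q(M, G) = 234 (Q(M, G) = -6*(-39) = 234)
l = -1/2 (l = -1*1/2 = -1/2 ≈ -0.50000)
Y(D) = -8*D*(7 + D) (Y(D) = -4*(7 + D)*(D + D) = -4*(7 + D)*2*D = -8*D*(7 + D))
Y(l)*Q(X, 74) = -8*(-1/2)*(7 - 1/2)*234 = -8*(-1/2)*13/2*234 = 26*234 = 6084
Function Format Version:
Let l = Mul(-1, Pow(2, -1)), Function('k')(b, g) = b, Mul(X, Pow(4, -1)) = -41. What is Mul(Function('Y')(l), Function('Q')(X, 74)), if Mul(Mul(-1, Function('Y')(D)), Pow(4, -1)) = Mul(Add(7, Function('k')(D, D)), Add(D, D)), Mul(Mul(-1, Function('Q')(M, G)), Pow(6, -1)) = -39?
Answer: 6084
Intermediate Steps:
X = -164 (X = Mul(4, -41) = -164)
Function('Q')(M, G) = 234 (Function('Q')(M, G) = Mul(-6, -39) = 234)
l = Rational(-1, 2) (l = Mul(-1, Rational(1, 2)) = Rational(-1, 2) ≈ -0.50000)
Function('Y')(D) = Mul(-8, D, Add(7, D)) (Function('Y')(D) = Mul(-4, Mul(Add(7, D), Add(D, D))) = Mul(-4, Mul(Add(7, D), Mul(2, D))) = Mul(-4, Mul(2, D, Add(7, D))) = Mul(-8, D, Add(7, D)))
Mul(Function('Y')(l), Function('Q')(X, 74)) = Mul(Mul(-8, Rational(-1, 2), Add(7, Rational(-1, 2))), 234) = Mul(Mul(-8, Rational(-1, 2), Rational(13, 2)), 234) = Mul(26, 234) = 6084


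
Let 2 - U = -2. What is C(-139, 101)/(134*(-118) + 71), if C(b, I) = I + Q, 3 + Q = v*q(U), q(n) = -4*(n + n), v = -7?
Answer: -322/15741 ≈ -0.020456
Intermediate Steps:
U = 4 (U = 2 - 1*(-2) = 2 + 2 = 4)
q(n) = -8*n
Q = 221 (Q = -3 - (-56)*4 = -3 - 7*(-32) = -3 + 224 = 221)
C(b, I) = 221 + I (C(b, I) = I + 221 = 221 + I)
C(-139, 101)/(134*(-118) + 71) = (221 + 101)/(134*(-118) + 71) = 322/(-15812 + 71) = 322/(-15741) = 322*(-1/15741) = -322/15741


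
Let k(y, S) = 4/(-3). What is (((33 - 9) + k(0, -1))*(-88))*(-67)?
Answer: 400928/3 ≈ 1.3364e+5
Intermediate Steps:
k(y, S) = -4/3 (k(y, S) = 4*(-⅓) = -4/3)
(((33 - 9) + k(0, -1))*(-88))*(-67) = (((33 - 9) - 4/3)*(-88))*(-67) = ((24 - 4/3)*(-88))*(-67) = ((68/3)*(-88))*(-67) = -5984/3*(-67) = 400928/3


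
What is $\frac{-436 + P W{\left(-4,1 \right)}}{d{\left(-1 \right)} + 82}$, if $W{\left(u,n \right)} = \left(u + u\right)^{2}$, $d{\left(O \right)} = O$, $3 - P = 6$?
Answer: $- \frac{628}{81} \approx -7.7531$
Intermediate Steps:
$P = -3$ ($P = 3 - 6 = -3$)
$W{\left(u,n \right)} = 4 u^{2}$ ($W{\left(u,n \right)} = \left(2 u\right)^{2} = 4 u^{2}$)
$\frac{-436 + P W{\left(-4,1 \right)}}{d{\left(-1 \right)} + 82} = \frac{-436 - 3 \cdot 4 \left(-4\right)^{2}}{-1 + 82} = \frac{-436 - 3 \cdot 4 \cdot 16}{81} = \left(-436 - 192\right) \frac{1}{81} = \left(-628\right) \frac{1}{81} = - \frac{628}{81}$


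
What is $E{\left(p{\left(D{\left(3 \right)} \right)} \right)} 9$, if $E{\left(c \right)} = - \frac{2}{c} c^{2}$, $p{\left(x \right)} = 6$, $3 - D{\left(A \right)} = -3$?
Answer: $-108$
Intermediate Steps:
$D{\left(A \right)} = 6$ ($D{\left(A \right)} = 3 - -3 = 3 + 3 = 6$)
$E{\left(c \right)} = - 2 c$
$E{\left(p{\left(D{\left(3 \right)} \right)} \right)} 9 = \left(-2\right) 6 \cdot 9 = \left(-12\right) 9 = -108$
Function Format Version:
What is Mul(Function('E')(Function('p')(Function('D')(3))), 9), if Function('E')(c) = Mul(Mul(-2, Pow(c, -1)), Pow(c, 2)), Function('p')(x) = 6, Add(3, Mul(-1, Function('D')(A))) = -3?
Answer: -108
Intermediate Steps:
Function('D')(A) = 6 (Function('D')(A) = Add(3, Mul(-1, -3)) = Add(3, 3) = 6)
Function('E')(c) = Mul(-2, c)
Mul(Function('E')(Function('p')(Function('D')(3))), 9) = Mul(Mul(-2, 6), 9) = Mul(-12, 9) = -108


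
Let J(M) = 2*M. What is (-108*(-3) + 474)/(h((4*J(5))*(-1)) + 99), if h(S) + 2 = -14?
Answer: 798/83 ≈ 9.6145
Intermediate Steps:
h(S) = -16 (h(S) = -2 - 14 = -16)
(-108*(-3) + 474)/(h((4*J(5))*(-1)) + 99) = (-108*(-3) + 474)/(-16 + 99) = (324 + 474)/83 = 798*(1/83) = 798/83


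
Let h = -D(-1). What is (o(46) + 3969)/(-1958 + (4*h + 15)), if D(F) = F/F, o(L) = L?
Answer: -365/177 ≈ -2.0621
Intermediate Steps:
D(F) = 1
h = -1 (h = -1*1 = -1)
(o(46) + 3969)/(-1958 + (4*h + 15)) = (46 + 3969)/(-1958 + (4*(-1) + 15)) = 4015/(-1958 + (-4 + 15)) = 4015/(-1958 + 11) = 4015/(-1947) = 4015*(-1/1947) = -365/177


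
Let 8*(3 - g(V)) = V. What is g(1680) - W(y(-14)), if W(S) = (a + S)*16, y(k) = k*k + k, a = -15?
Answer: -2879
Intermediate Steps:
y(k) = k + k**2 (y(k) = k**2 + k = k + k**2)
g(V) = 3 - V/8
W(S) = -240 + 16*S (W(S) = (-15 + S)*16 = -240 + 16*S)
g(1680) - W(y(-14)) = (3 - 1/8*1680) - (-240 + 16*(-14*(1 - 14))) = (3 - 210) - (-240 + 16*(-14*(-13))) = -207 - (-240 + 16*182) = -207 - (-240 + 2912) = -207 - 1*2672 = -207 - 2672 = -2879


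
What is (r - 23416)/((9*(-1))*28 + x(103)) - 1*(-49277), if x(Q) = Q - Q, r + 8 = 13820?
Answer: 443836/9 ≈ 49315.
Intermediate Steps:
r = 13812 (r = -8 + 13820 = 13812)
x(Q) = 0
(r - 23416)/((9*(-1))*28 + x(103)) - 1*(-49277) = (13812 - 23416)/((9*(-1))*28 + 0) - 1*(-49277) = -9604/(-9*28 + 0) + 49277 = -9604/(-252 + 0) + 49277 = -9604/(-252) + 49277 = -9604*(-1/252) + 49277 = 343/9 + 49277 = 443836/9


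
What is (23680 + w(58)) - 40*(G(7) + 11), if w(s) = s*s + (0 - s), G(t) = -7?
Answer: 26826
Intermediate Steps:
w(s) = s**2 - s
(23680 + w(58)) - 40*(G(7) + 11) = (23680 + 58*(-1 + 58)) - 40*(-7 + 11) = (23680 + 58*57) - 40*4 = (23680 + 3306) - 160 = 26986 - 160 = 26826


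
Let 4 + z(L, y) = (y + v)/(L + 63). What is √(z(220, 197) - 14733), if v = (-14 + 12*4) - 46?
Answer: 11*I*√9753878/283 ≈ 121.39*I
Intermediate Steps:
v = -12 (v = (-14 + 48) - 46 = 34 - 46 = -12)
z(L, y) = -4 + (-12 + y)/(63 + L) (z(L, y) = -4 + (y - 12)/(L + 63) = -4 + (-12 + y)/(63 + L))
√(z(220, 197) - 14733) = √((-264 + 197 - 4*220)/(63 + 220) - 14733) = √((-264 + 197 - 880)/283 - 14733) = √((1/283)*(-947) - 14733) = √(-947/283 - 14733) = √(-4170386/283) = 11*I*√9753878/283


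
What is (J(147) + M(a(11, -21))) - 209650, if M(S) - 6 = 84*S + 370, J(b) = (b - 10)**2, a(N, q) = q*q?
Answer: -153461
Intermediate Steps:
a(N, q) = q**2
J(b) = (-10 + b)**2
M(S) = 376 + 84*S (M(S) = 6 + (84*S + 370) = 6 + (370 + 84*S) = 376 + 84*S)
(J(147) + M(a(11, -21))) - 209650 = ((-10 + 147)**2 + (376 + 84*(-21)**2)) - 209650 = (137**2 + (376 + 84*441)) - 209650 = (18769 + (376 + 37044)) - 209650 = (18769 + 37420) - 209650 = 56189 - 209650 = -153461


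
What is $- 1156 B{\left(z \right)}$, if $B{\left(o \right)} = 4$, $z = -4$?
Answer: $-4624$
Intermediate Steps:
$- 1156 B{\left(z \right)} = \left(-1156\right) 4 = -4624$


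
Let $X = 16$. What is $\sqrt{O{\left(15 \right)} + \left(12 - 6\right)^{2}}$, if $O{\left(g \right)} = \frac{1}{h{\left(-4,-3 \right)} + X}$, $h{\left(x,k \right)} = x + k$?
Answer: $\frac{5 \sqrt{13}}{3} \approx 6.0093$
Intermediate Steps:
$h{\left(x,k \right)} = k + x$
$O{\left(g \right)} = \frac{1}{9}$ ($O{\left(g \right)} = \frac{1}{\left(-3 - 4\right) + 16} = \frac{1}{-7 + 16} = \frac{1}{9}$)
$\sqrt{O{\left(15 \right)} + \left(12 - 6\right)^{2}} = \sqrt{\frac{1}{9} + \left(12 - 6\right)^{2}} = \sqrt{\frac{1}{9} + 6^{2}} = \sqrt{\frac{1}{9} + 36} = \sqrt{\frac{325}{9}} = \frac{5 \sqrt{13}}{3}$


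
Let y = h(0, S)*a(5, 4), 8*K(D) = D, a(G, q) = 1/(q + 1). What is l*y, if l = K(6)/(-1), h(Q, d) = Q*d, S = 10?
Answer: 0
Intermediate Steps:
a(G, q) = 1/(1 + q)
K(D) = D/8
l = -3/4 (l = ((1/8)*6)/(-1) = (3/4)*(-1) = -3/4 ≈ -0.75000)
y = 0 (y = (0*10)/(1 + 4) = 0/5 = 0*(1/5) = 0)
l*y = -3/4*0 = 0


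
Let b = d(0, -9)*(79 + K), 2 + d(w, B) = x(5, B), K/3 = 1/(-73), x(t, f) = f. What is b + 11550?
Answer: 779746/73 ≈ 10681.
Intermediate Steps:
K = -3/73 (K = 3/(-73) = 3*(-1/73) = -3/73 ≈ -0.041096)
d(w, B) = -2 + B
b = -63404/73 (b = (-2 - 9)*(79 - 3/73) = -11*5764/73 = -63404/73 ≈ -868.55)
b + 11550 = -63404/73 + 11550 = 779746/73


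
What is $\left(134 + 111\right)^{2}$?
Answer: $60025$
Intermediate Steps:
$\left(134 + 111\right)^{2} = 245^{2} = 60025$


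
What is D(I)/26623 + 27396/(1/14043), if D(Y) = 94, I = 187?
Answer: 10242454551538/26623 ≈ 3.8472e+8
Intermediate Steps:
D(I)/26623 + 27396/(1/14043) = 94/26623 + 27396/(1/14043) = 94*(1/26623) + 27396/(1/14043) = 94/26623 + 27396*14043 = 94/26623 + 384722028 = 10242454551538/26623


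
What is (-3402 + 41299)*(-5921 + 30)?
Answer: -223251227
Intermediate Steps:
(-3402 + 41299)*(-5921 + 30) = 37897*(-5891) = -223251227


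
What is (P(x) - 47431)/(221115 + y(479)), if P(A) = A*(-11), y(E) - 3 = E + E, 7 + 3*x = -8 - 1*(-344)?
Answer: -36478/166557 ≈ -0.21901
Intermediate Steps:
x = 329/3 (x = -7/3 + (-8 - 1*(-344))/3 = -7/3 + (-8 + 344)/3 = -7/3 + (⅓)*336 = -7/3 + 112 = 329/3 ≈ 109.67)
y(E) = 3 + 2*E (y(E) = 3 + (E + E) = 3 + 2*E)
P(A) = -11*A
(P(x) - 47431)/(221115 + y(479)) = (-11*329/3 - 47431)/(221115 + (3 + 2*479)) = (-3619/3 - 47431)/(221115 + (3 + 958)) = -145912/(3*(221115 + 961)) = -145912/3/222076 = -145912/3*1/222076 = -36478/166557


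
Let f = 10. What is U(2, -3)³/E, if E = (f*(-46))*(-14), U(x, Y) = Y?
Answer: -27/6440 ≈ -0.0041925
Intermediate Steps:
E = 6440 (E = (10*(-46))*(-14) = -460*(-14) = 6440)
U(2, -3)³/E = (-3)³/6440 = -27*1/6440 = -27/6440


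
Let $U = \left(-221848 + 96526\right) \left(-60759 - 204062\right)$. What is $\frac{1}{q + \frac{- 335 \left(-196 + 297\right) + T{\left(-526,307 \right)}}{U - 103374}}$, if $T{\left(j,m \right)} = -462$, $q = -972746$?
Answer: $- \frac{33187793988}{32283293850685345} \approx -1.028 \cdot 10^{-6}$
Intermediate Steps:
$U = 33187897362$ ($U = \left(-125322\right) \left(-264821\right) = 33187897362$)
$\frac{1}{q + \frac{- 335 \left(-196 + 297\right) + T{\left(-526,307 \right)}}{U - 103374}} = \frac{1}{-972746 + \frac{- 335 \left(-196 + 297\right) - 462}{33187897362 - 103374}} = \frac{1}{-972746 + \frac{- 335 \cdot 101 - 462}{33187793988}} = \frac{1}{-972746 + \left(\left(-1\right) 33835 - 462\right) \frac{1}{33187793988}} = \frac{1}{-972746 + \left(-33835 - 462\right) \frac{1}{33187793988}} = \frac{1}{-972746 - \frac{34297}{33187793988}} = \frac{1}{- \frac{32283293850685345}{33187793988}} = - \frac{33187793988}{32283293850685345}$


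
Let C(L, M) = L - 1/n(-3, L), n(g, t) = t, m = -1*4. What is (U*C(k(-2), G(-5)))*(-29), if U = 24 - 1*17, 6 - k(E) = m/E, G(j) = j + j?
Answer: -3045/4 ≈ -761.25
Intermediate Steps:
G(j) = 2*j
m = -4
k(E) = 6 + 4/E (k(E) = 6 - (-4)/E = 6 + 4/E)
C(L, M) = L - 1/L
U = 7 (U = 24 - 17 = 7)
(U*C(k(-2), G(-5)))*(-29) = (7*((6 + 4/(-2)) - 1/(6 + 4/(-2))))*(-29) = (7*((6 + 4*(-½)) - 1/(6 + 4*(-½))))*(-29) = (7*((6 - 2) - 1/(6 - 2)))*(-29) = (7*(4 - 1/4))*(-29) = (7*(4 - 1*¼))*(-29) = (7*(4 - ¼))*(-29) = (7*(15/4))*(-29) = (105/4)*(-29) = -3045/4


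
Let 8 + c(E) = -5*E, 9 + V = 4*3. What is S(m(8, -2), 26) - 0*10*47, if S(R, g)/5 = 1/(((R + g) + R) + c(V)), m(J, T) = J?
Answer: 5/19 ≈ 0.26316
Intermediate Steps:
V = 3 (V = -9 + 4*3 = -9 + 12 = 3)
c(E) = -8 - 5*E
S(R, g) = 5/(-23 + g + 2*R) (S(R, g) = 5/(((R + g) + R) + (-8 - 5*3)) = 5/((g + 2*R) + (-8 - 15)) = 5/((g + 2*R) - 23) = 5/(-23 + g + 2*R))
S(m(8, -2), 26) - 0*10*47 = 5/(-23 + 26 + 2*8) - 0*10*47 = 5/(-23 + 26 + 16) - 0*47 = 5/19 - 1*0 = 5*(1/19) + 0 = 5/19 + 0 = 5/19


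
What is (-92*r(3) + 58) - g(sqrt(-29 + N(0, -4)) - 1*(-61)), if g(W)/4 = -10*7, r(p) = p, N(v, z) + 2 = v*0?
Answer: 62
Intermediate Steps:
N(v, z) = -2 (N(v, z) = -2 + v*0 = -2 + 0 = -2)
g(W) = -280 (g(W) = 4*(-10*7) = 4*(-70) = -280)
(-92*r(3) + 58) - g(sqrt(-29 + N(0, -4)) - 1*(-61)) = (-92*3 + 58) - 1*(-280) = (-276 + 58) + 280 = -218 + 280 = 62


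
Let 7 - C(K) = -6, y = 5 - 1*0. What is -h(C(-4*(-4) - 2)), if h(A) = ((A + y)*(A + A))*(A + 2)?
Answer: -7020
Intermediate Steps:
y = 5 (y = 5 + 0 = 5)
C(K) = 13 (C(K) = 7 - 1*(-6) = 7 + 6 = 13)
h(A) = 2*A*(2 + A)*(5 + A) (h(A) = ((A + 5)*(A + A))*(A + 2) = ((5 + A)*(2*A))*(2 + A) = (2*A*(5 + A))*(2 + A) = 2*A*(2 + A)*(5 + A))
-h(C(-4*(-4) - 2)) = -2*13*(10 + 13**2 + 7*13) = -2*13*(10 + 169 + 91) = -2*13*270 = -1*7020 = -7020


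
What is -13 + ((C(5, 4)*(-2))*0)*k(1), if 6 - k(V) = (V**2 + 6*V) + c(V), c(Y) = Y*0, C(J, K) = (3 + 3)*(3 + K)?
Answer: -13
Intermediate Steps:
C(J, K) = 18 + 6*K (C(J, K) = 6*(3 + K) = 18 + 6*K)
c(Y) = 0
k(V) = 6 - V**2 - 6*V (k(V) = 6 - ((V**2 + 6*V) + 0) = 6 - (V**2 + 6*V) = 6 + (-V**2 - 6*V) = 6 - V**2 - 6*V)
-13 + ((C(5, 4)*(-2))*0)*k(1) = -13 + (((18 + 6*4)*(-2))*0)*(6 - 1*1**2 - 6*1) = -13 + (((18 + 24)*(-2))*0)*(6 - 1*1 - 6) = -13 + ((42*(-2))*0)*(6 - 1 - 6) = -13 - 84*0*(-1) = -13 + 0*(-1) = -13 + 0 = -13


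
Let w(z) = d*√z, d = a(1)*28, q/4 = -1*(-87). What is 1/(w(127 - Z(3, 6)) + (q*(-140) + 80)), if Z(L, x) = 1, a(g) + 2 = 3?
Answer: -1520/73929713 - 21*√14/591437704 ≈ -2.0693e-5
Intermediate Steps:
a(g) = 1 (a(g) = -2 + 3 = 1)
q = 348 (q = 4*(-1*(-87)) = 4*87 = 348)
d = 28 (d = 1*28 = 28)
w(z) = 28*√z
1/(w(127 - Z(3, 6)) + (q*(-140) + 80)) = 1/(28*√(127 - 1*1) + (348*(-140) + 80)) = 1/(28*√(127 - 1) + (-48720 + 80)) = 1/(28*√126 - 48640) = 1/(28*(3*√14) - 48640) = 1/(84*√14 - 48640) = 1/(-48640 + 84*√14)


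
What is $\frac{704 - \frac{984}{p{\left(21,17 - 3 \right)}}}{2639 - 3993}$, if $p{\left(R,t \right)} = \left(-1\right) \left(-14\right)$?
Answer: $- \frac{2218}{4739} \approx -0.46803$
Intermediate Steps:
$p{\left(R,t \right)} = 14$
$\frac{704 - \frac{984}{p{\left(21,17 - 3 \right)}}}{2639 - 3993} = \frac{704 - \frac{984}{14}}{2639 - 3993} = \frac{704 - \frac{492}{7}}{-1354} = \left(704 - \frac{492}{7}\right) \left(- \frac{1}{1354}\right) = \frac{4436}{7} \left(- \frac{1}{1354}\right) = - \frac{2218}{4739}$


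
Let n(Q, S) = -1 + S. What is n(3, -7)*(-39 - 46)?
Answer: 680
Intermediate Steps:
n(3, -7)*(-39 - 46) = (-1 - 7)*(-39 - 46) = -8*(-85) = 680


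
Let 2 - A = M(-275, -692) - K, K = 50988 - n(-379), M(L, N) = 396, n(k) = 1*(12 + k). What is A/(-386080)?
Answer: -50961/386080 ≈ -0.13200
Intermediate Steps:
n(k) = 12 + k
K = 51355 (K = 50988 - (12 - 379) = 50988 - 1*(-367) = 50988 + 367 = 51355)
A = 50961 (A = 2 - (396 - 1*51355) = 2 - (396 - 51355) = 2 - 1*(-50959) = 2 + 50959 = 50961)
A/(-386080) = 50961/(-386080) = 50961*(-1/386080) = -50961/386080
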